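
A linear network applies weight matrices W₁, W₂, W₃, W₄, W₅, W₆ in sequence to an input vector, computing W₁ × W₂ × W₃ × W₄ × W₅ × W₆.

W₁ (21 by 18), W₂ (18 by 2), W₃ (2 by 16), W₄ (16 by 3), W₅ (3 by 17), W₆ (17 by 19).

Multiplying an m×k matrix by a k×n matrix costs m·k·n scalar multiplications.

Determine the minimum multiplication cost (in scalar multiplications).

2398

Adjacent pairs: W₁W₂ = 21·18·2 = 756; W₂W₃ = 18·2·16 = 576; W₃W₄ = 2·16·3 = 96; W₄W₅ = 16·3·17 = 816; W₅W₆ = 3·17·19 = 969.
Length 3: W₁..W₃: k=1: 0+576+21·18·16=6624; k=2: 756+0+21·2·16=1428 → min 1428 | W₂..W₄: k=2: 0+96+18·2·3=204; k=3: 576+0+18·16·3=1440 → min 204 | W₃..W₅: k=3: 0+816+2·16·17=1360; k=4: 96+0+2·3·17=198 → min 198 | W₄..W₆: k=4: 0+969+16·3·19=1881; k=5: 816+0+16·17·19=5984 → min 1881.
Length 4: W₁..W₄: k=1: 0+204+21·18·3=1338; k=2: 756+96+21·2·3=978; k=3: 1428+0+21·16·3=2436 → min 978 | W₂..W₅: k=2: 0+198+18·2·17=810; k=3: 576+816+18·16·17=6288; k=4: 204+0+18·3·17=1122 → min 810 | W₃..W₆: k=3: 0+1881+2·16·19=2489; k=4: 96+969+2·3·19=1179; k=5: 198+0+2·17·19=844 → min 844.
Length 5: W₁..W₅: k=1: 0+810+21·18·17=7236; k=2: 756+198+21·2·17=1668; k=3: 1428+816+21·16·17=7956; k=4: 978+0+21·3·17=2049 → min 1668 | W₂..W₆: k=2: 0+844+18·2·19=1528; k=3: 576+1881+18·16·19=7929; k=4: 204+969+18·3·19=2199; k=5: 810+0+18·17·19=6624 → min 1528.
Length 6: W₁..W₆: k=1: 0+1528+21·18·19=8710; k=2: 756+844+21·2·19=2398; k=3: 1428+1881+21·16·19=9693; k=4: 978+969+21·3·19=3144; k=5: 1668+0+21·17·19=8451 → min 2398.
Optimal order: ((W₁ × W₂) × (((W₃ × W₄) × W₅) × W₆)) with cost 2398.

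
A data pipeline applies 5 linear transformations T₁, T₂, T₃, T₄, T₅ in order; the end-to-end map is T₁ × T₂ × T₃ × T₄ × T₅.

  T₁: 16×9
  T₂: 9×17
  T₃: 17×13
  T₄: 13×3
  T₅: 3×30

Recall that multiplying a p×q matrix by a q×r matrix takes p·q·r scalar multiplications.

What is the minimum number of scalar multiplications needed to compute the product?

2994

Adjacent pairs: T₁T₂ = 16·9·17 = 2448; T₂T₃ = 9·17·13 = 1989; T₃T₄ = 17·13·3 = 663; T₄T₅ = 13·3·30 = 1170.
Length 3: T₁..T₃: k=1: 0+1989+16·9·13=3861; k=2: 2448+0+16·17·13=5984 → min 3861 | T₂..T₄: k=2: 0+663+9·17·3=1122; k=3: 1989+0+9·13·3=2340 → min 1122 | T₃..T₅: k=3: 0+1170+17·13·30=7800; k=4: 663+0+17·3·30=2193 → min 2193.
Length 4: T₁..T₄: k=1: 0+1122+16·9·3=1554; k=2: 2448+663+16·17·3=3927; k=3: 3861+0+16·13·3=4485 → min 1554 | T₂..T₅: k=2: 0+2193+9·17·30=6783; k=3: 1989+1170+9·13·30=6669; k=4: 1122+0+9·3·30=1932 → min 1932.
Length 5: T₁..T₅: k=1: 0+1932+16·9·30=6252; k=2: 2448+2193+16·17·30=12801; k=3: 3861+1170+16·13·30=11271; k=4: 1554+0+16·3·30=2994 → min 2994.
Optimal order: ((T₁ × (T₂ × (T₃ × T₄))) × T₅) with cost 2994.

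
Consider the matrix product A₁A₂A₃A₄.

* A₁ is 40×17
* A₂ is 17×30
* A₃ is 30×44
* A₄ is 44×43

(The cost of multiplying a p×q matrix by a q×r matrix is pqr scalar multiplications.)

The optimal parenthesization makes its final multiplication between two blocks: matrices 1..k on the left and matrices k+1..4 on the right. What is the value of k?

1

Adjacent pairs: A₁A₂ = 40·17·30 = 20400; A₂A₃ = 17·30·44 = 22440; A₃A₄ = 30·44·43 = 56760.
Length 3: A₁..A₃: k=1: 0+22440+40·17·44=52360; k=2: 20400+0+40·30·44=73200 → min 52360 | A₂..A₄: k=2: 0+56760+17·30·43=78690; k=3: 22440+0+17·44·43=54604 → min 54604.
Top-level splits: k=1: (A₁..A₁)·(A₂..A₄) → 0+54604+40·17·43 = 83844; k=2: (A₁..A₂)·(A₃..A₄) → 20400+56760+40·30·43 = 128760; k=3: (A₁..A₃)·(A₄..A₄) → 52360+0+40·44·43 = 128040.
Best split is after A₁, i.e. k = 1.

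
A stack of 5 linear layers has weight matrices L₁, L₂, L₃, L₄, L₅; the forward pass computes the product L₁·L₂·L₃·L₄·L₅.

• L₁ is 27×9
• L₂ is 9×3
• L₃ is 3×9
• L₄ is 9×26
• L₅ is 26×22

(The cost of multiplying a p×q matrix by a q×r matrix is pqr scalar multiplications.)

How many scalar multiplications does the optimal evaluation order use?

Adjacent pairs: L₁L₂ = 27·9·3 = 729; L₂L₃ = 9·3·9 = 243; L₃L₄ = 3·9·26 = 702; L₄L₅ = 9·26·22 = 5148.
Length 3: L₁..L₃: k=1: 0+243+27·9·9=2430; k=2: 729+0+27·3·9=1458 → min 1458 | L₂..L₄: k=2: 0+702+9·3·26=1404; k=3: 243+0+9·9·26=2349 → min 1404 | L₃..L₅: k=3: 0+5148+3·9·22=5742; k=4: 702+0+3·26·22=2418 → min 2418.
Length 4: L₁..L₄: k=1: 0+1404+27·9·26=7722; k=2: 729+702+27·3·26=3537; k=3: 1458+0+27·9·26=7776 → min 3537 | L₂..L₅: k=2: 0+2418+9·3·22=3012; k=3: 243+5148+9·9·22=7173; k=4: 1404+0+9·26·22=6552 → min 3012.
Length 5: L₁..L₅: k=1: 0+3012+27·9·22=8358; k=2: 729+2418+27·3·22=4929; k=3: 1458+5148+27·9·22=11952; k=4: 3537+0+27·26·22=18981 → min 4929.
Optimal order: ((L₁·L₂)·((L₃·L₄)·L₅)) with cost 4929.

4929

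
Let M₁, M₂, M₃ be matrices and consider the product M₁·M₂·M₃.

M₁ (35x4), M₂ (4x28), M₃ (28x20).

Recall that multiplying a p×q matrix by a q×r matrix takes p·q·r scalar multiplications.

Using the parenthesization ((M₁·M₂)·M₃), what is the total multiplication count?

23520

(M₁·M₂): 35×4 by 4×28 → 35×28, cost 35·4·28 = 3920
((M₁·M₂)·M₃): 35×28 by 28×20 → 35×20, cost 35·28·20 = 19600; cumulative 23520
Total: 23520 scalar multiplications.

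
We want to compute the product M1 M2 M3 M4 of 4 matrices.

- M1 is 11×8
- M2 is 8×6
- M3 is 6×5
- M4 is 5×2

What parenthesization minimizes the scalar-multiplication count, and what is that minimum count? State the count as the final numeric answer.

Adjacent pairs: M1M2 = 11·8·6 = 528; M2M3 = 8·6·5 = 240; M3M4 = 6·5·2 = 60.
Length 3: M1..M3: k=1: 0+240+11·8·5=680; k=2: 528+0+11·6·5=858 → min 680 | M2..M4: k=2: 0+60+8·6·2=156; k=3: 240+0+8·5·2=320 → min 156.
Length 4: M1..M4: k=1: 0+156+11·8·2=332; k=2: 528+60+11·6·2=720; k=3: 680+0+11·5·2=790 → min 332.
Optimal parenthesization: (M1 (M2 (M3 M4))) with cost 332.

332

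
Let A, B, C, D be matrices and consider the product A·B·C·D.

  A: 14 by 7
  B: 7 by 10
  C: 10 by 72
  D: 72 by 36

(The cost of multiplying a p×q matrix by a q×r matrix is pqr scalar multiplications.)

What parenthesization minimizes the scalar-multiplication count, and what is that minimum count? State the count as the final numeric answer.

Adjacent pairs: AB = 14·7·10 = 980; BC = 7·10·72 = 5040; CD = 10·72·36 = 25920.
Length 3: A..C: k=1: 0+5040+14·7·72=12096; k=2: 980+0+14·10·72=11060 → min 11060 | B..D: k=2: 0+25920+7·10·36=28440; k=3: 5040+0+7·72·36=23184 → min 23184.
Length 4: A..D: k=1: 0+23184+14·7·36=26712; k=2: 980+25920+14·10·36=31940; k=3: 11060+0+14·72·36=47348 → min 26712.
Optimal parenthesization: (A·((B·C)·D)) with cost 26712.

26712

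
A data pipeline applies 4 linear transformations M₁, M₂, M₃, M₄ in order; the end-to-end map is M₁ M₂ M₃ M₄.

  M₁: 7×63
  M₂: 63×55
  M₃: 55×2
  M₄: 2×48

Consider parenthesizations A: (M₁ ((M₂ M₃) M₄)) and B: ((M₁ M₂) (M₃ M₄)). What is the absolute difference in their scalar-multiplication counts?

13869

Order A = (M₁ ((M₂ M₃) M₄)): (M₂ M₃): 63×55 by 55×2 → 63×2, cost 63·55·2 = 6930; ((M₂ M₃) M₄): 63×2 by 2×48 → 63×48, cost 63·2·48 = 6048; cumulative 12978; (M₁ ((M₂ M₃) M₄)): 7×63 by 63×48 → 7×48, cost 7·63·48 = 21168; cumulative 34146. Total 34146.
Order B = ((M₁ M₂) (M₃ M₄)): (M₁ M₂): 7×63 by 63×55 → 7×55, cost 7·63·55 = 24255; (M₃ M₄): 55×2 by 2×48 → 55×48, cost 55·2·48 = 5280; ((M₁ M₂) (M₃ M₄)): 7×55 by 55×48 → 7×48, cost 7·55·48 = 18480; cumulative 48015. Total 48015.
Difference: |34146 − 48015| = 13869.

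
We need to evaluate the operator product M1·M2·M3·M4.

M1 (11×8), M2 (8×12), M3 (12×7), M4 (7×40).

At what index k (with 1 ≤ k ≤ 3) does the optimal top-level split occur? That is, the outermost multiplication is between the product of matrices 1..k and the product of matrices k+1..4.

Adjacent pairs: M1M2 = 11·8·12 = 1056; M2M3 = 8·12·7 = 672; M3M4 = 12·7·40 = 3360.
Length 3: M1..M3: k=1: 0+672+11·8·7=1288; k=2: 1056+0+11·12·7=1980 → min 1288 | M2..M4: k=2: 0+3360+8·12·40=7200; k=3: 672+0+8·7·40=2912 → min 2912.
Top-level splits: k=1: (M1..M1)·(M2..M4) → 0+2912+11·8·40 = 6432; k=2: (M1..M2)·(M3..M4) → 1056+3360+11·12·40 = 9696; k=3: (M1..M3)·(M4..M4) → 1288+0+11·7·40 = 4368.
Best split is after M3, i.e. k = 3.

3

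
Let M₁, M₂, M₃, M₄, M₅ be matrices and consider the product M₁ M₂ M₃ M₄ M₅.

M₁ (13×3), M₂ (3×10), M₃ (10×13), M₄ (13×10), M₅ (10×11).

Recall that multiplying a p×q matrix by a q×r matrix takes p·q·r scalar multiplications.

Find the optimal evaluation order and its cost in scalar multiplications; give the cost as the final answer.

Adjacent pairs: M₁M₂ = 13·3·10 = 390; M₂M₃ = 3·10·13 = 390; M₃M₄ = 10·13·10 = 1300; M₄M₅ = 13·10·11 = 1430.
Length 3: M₁..M₃: k=1: 0+390+13·3·13=897; k=2: 390+0+13·10·13=2080 → min 897 | M₂..M₄: k=2: 0+1300+3·10·10=1600; k=3: 390+0+3·13·10=780 → min 780 | M₃..M₅: k=3: 0+1430+10·13·11=2860; k=4: 1300+0+10·10·11=2400 → min 2400.
Length 4: M₁..M₄: k=1: 0+780+13·3·10=1170; k=2: 390+1300+13·10·10=2990; k=3: 897+0+13·13·10=2587 → min 1170 | M₂..M₅: k=2: 0+2400+3·10·11=2730; k=3: 390+1430+3·13·11=2249; k=4: 780+0+3·10·11=1110 → min 1110.
Length 5: M₁..M₅: k=1: 0+1110+13·3·11=1539; k=2: 390+2400+13·10·11=4220; k=3: 897+1430+13·13·11=4186; k=4: 1170+0+13·10·11=2600 → min 1539.
Optimal parenthesization: (M₁ (((M₂ M₃) M₄) M₅)) with cost 1539.

1539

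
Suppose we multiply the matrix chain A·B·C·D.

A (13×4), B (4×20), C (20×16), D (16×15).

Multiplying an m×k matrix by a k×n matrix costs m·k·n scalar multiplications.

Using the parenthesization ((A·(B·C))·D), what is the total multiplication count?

5232

(B·C): 4×20 by 20×16 → 4×16, cost 4·20·16 = 1280
(A·(B·C)): 13×4 by 4×16 → 13×16, cost 13·4·16 = 832; cumulative 2112
((A·(B·C))·D): 13×16 by 16×15 → 13×15, cost 13·16·15 = 3120; cumulative 5232
Total: 5232 scalar multiplications.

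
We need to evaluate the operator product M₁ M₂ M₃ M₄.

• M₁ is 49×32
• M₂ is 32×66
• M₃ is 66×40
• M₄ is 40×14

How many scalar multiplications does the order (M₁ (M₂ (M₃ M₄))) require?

(M₃ M₄): 66×40 by 40×14 → 66×14, cost 66·40·14 = 36960
(M₂ (M₃ M₄)): 32×66 by 66×14 → 32×14, cost 32·66·14 = 29568; cumulative 66528
(M₁ (M₂ (M₃ M₄))): 49×32 by 32×14 → 49×14, cost 49·32·14 = 21952; cumulative 88480
Total: 88480 scalar multiplications.

88480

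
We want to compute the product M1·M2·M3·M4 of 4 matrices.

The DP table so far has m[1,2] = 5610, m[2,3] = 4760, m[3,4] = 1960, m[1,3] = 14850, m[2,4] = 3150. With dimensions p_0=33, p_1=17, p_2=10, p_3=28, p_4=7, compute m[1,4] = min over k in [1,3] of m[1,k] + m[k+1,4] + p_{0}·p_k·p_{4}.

m[1,4] = min over k∈[1,3] of m[1,k]+m[k+1,4]+p_{0}·p_k·p_{4}.
k=1: 0 + 3150 + 33·17·7 = 7077; k=2: 5610 + 1960 + 33·10·7 = 9880; k=3: 14850 + 0 + 33·28·7 = 21318.
Minimum: 7077 at k=1.

7077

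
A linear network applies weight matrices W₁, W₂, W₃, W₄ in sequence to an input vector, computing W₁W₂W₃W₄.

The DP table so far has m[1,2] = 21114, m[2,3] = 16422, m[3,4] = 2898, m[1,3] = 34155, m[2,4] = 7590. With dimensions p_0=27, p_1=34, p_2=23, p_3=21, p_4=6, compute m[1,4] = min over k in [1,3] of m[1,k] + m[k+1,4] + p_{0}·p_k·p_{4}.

m[1,4] = min over k∈[1,3] of m[1,k]+m[k+1,4]+p_{0}·p_k·p_{4}.
k=1: 0 + 7590 + 27·34·6 = 13098; k=2: 21114 + 2898 + 27·23·6 = 27738; k=3: 34155 + 0 + 27·21·6 = 37557.
Minimum: 13098 at k=1.

13098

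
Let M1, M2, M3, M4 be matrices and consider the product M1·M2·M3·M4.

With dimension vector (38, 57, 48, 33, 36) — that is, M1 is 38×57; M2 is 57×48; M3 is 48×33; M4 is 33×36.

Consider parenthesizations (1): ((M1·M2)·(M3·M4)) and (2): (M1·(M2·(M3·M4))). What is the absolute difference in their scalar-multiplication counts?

6840

Order (1) = ((M1·M2)·(M3·M4)): (M1·M2): 38×57 by 57×48 → 38×48, cost 38·57·48 = 103968; (M3·M4): 48×33 by 33×36 → 48×36, cost 48·33·36 = 57024; ((M1·M2)·(M3·M4)): 38×48 by 48×36 → 38×36, cost 38·48·36 = 65664; cumulative 226656. Total 226656.
Order (2) = (M1·(M2·(M3·M4))): (M3·M4): 48×33 by 33×36 → 48×36, cost 48·33·36 = 57024; (M2·(M3·M4)): 57×48 by 48×36 → 57×36, cost 57·48·36 = 98496; cumulative 155520; (M1·(M2·(M3·M4))): 38×57 by 57×36 → 38×36, cost 38·57·36 = 77976; cumulative 233496. Total 233496.
Difference: |226656 − 233496| = 6840.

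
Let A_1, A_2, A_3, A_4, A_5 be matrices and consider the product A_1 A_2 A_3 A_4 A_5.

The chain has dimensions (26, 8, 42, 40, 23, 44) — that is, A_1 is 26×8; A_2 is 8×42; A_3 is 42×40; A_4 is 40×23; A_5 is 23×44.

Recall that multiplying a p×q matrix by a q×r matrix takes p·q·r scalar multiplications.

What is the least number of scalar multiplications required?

Adjacent pairs: A_1A_2 = 26·8·42 = 8736; A_2A_3 = 8·42·40 = 13440; A_3A_4 = 42·40·23 = 38640; A_4A_5 = 40·23·44 = 40480.
Length 3: A_1..A_3: k=1: 0+13440+26·8·40=21760; k=2: 8736+0+26·42·40=52416 → min 21760 | A_2..A_4: k=2: 0+38640+8·42·23=46368; k=3: 13440+0+8·40·23=20800 → min 20800 | A_3..A_5: k=3: 0+40480+42·40·44=114400; k=4: 38640+0+42·23·44=81144 → min 81144.
Length 4: A_1..A_4: k=1: 0+20800+26·8·23=25584; k=2: 8736+38640+26·42·23=72492; k=3: 21760+0+26·40·23=45680 → min 25584 | A_2..A_5: k=2: 0+81144+8·42·44=95928; k=3: 13440+40480+8·40·44=68000; k=4: 20800+0+8·23·44=28896 → min 28896.
Length 5: A_1..A_5: k=1: 0+28896+26·8·44=38048; k=2: 8736+81144+26·42·44=137928; k=3: 21760+40480+26·40·44=108000; k=4: 25584+0+26·23·44=51896 → min 38048.
Optimal order: (A_1 (((A_2 A_3) A_4) A_5)) with cost 38048.

38048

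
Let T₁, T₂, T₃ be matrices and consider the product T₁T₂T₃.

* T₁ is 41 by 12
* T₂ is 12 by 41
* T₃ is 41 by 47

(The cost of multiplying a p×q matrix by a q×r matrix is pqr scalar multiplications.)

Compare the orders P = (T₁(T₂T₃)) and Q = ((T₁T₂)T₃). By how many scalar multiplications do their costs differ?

Order P = (T₁(T₂T₃)): (T₂T₃): 12×41 by 41×47 → 12×47, cost 12·41·47 = 23124; (T₁(T₂T₃)): 41×12 by 12×47 → 41×47, cost 41·12·47 = 23124; cumulative 46248. Total 46248.
Order Q = ((T₁T₂)T₃): (T₁T₂): 41×12 by 12×41 → 41×41, cost 41·12·41 = 20172; ((T₁T₂)T₃): 41×41 by 41×47 → 41×47, cost 41·41·47 = 79007; cumulative 99179. Total 99179.
Difference: |46248 − 99179| = 52931.

52931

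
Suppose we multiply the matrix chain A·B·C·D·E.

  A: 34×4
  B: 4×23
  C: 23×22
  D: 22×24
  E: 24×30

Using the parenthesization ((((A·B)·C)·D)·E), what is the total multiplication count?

62764

(A·B): 34×4 by 4×23 → 34×23, cost 34·4·23 = 3128
((A·B)·C): 34×23 by 23×22 → 34×22, cost 34·23·22 = 17204; cumulative 20332
(((A·B)·C)·D): 34×22 by 22×24 → 34×24, cost 34·22·24 = 17952; cumulative 38284
((((A·B)·C)·D)·E): 34×24 by 24×30 → 34×30, cost 34·24·30 = 24480; cumulative 62764
Total: 62764 scalar multiplications.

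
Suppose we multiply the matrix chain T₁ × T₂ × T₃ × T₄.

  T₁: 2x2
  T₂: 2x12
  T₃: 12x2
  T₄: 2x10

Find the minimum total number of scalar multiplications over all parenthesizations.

96

Adjacent pairs: T₁T₂ = 2·2·12 = 48; T₂T₃ = 2·12·2 = 48; T₃T₄ = 12·2·10 = 240.
Length 3: T₁..T₃: k=1: 0+48+2·2·2=56; k=2: 48+0+2·12·2=96 → min 56 | T₂..T₄: k=2: 0+240+2·12·10=480; k=3: 48+0+2·2·10=88 → min 88.
Length 4: T₁..T₄: k=1: 0+88+2·2·10=128; k=2: 48+240+2·12·10=528; k=3: 56+0+2·2·10=96 → min 96.
Optimal order: ((T₁ × (T₂ × T₃)) × T₄) with cost 96.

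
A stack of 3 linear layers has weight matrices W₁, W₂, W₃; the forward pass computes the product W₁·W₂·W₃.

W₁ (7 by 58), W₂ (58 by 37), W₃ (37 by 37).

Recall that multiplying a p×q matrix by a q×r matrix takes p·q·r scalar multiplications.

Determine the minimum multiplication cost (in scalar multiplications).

Order (W₁·(W₂·W₃)): (W₂·W₃): 58×37 by 37×37 → 58×37, cost 58·37·37 = 79402; (W₁·(W₂·W₃)): 7×58 by 58×37 → 7×37, cost 7·58·37 = 15022; cumulative 94424. Total 94424.
Order ((W₁·W₂)·W₃): (W₁·W₂): 7×58 by 58×37 → 7×37, cost 7·58·37 = 15022; ((W₁·W₂)·W₃): 7×37 by 37×37 → 7×37, cost 7·37·37 = 9583; cumulative 24605. Total 24605.
Minimum: 24605.

24605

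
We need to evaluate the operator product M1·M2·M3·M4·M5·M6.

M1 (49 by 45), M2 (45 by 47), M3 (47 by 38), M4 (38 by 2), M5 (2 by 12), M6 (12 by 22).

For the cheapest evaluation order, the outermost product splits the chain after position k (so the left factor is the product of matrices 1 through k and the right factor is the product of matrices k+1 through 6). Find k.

Adjacent pairs: M1M2 = 49·45·47 = 103635; M2M3 = 45·47·38 = 80370; M3M4 = 47·38·2 = 3572; M4M5 = 38·2·12 = 912; M5M6 = 2·12·22 = 528.
Length 3: M1..M3: k=1: 0+80370+49·45·38=164160; k=2: 103635+0+49·47·38=191149 → min 164160 | M2..M4: k=2: 0+3572+45·47·2=7802; k=3: 80370+0+45·38·2=83790 → min 7802 | M3..M5: k=3: 0+912+47·38·12=22344; k=4: 3572+0+47·2·12=4700 → min 4700 | M4..M6: k=4: 0+528+38·2·22=2200; k=5: 912+0+38·12·22=10944 → min 2200.
Length 4: M1..M4: k=1: 0+7802+49·45·2=12212; k=2: 103635+3572+49·47·2=111813; k=3: 164160+0+49·38·2=167884 → min 12212 | M2..M5: k=2: 0+4700+45·47·12=30080; k=3: 80370+912+45·38·12=101802; k=4: 7802+0+45·2·12=8882 → min 8882 | M3..M6: k=3: 0+2200+47·38·22=41492; k=4: 3572+528+47·2·22=6168; k=5: 4700+0+47·12·22=17108 → min 6168.
Length 5: M1..M5: k=1: 0+8882+49·45·12=35342; k=2: 103635+4700+49·47·12=135971; k=3: 164160+912+49·38·12=187416; k=4: 12212+0+49·2·12=13388 → min 13388 | M2..M6: k=2: 0+6168+45·47·22=52698; k=3: 80370+2200+45·38·22=120190; k=4: 7802+528+45·2·22=10310; k=5: 8882+0+45·12·22=20762 → min 10310.
Top-level splits: k=1: (M1..M1)·(M2..M6) → 0+10310+49·45·22 = 58820; k=2: (M1..M2)·(M3..M6) → 103635+6168+49·47·22 = 160469; k=3: (M1..M3)·(M4..M6) → 164160+2200+49·38·22 = 207324; k=4: (M1..M4)·(M5..M6) → 12212+528+49·2·22 = 14896; k=5: (M1..M5)·(M6..M6) → 13388+0+49·12·22 = 26324.
Best split is after M4, i.e. k = 4.

4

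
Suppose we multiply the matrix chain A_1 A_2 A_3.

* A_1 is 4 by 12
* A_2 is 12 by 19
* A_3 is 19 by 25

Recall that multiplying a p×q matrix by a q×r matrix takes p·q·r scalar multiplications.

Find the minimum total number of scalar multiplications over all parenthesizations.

Order (A_1 (A_2 A_3)): (A_2 A_3): 12×19 by 19×25 → 12×25, cost 12·19·25 = 5700; (A_1 (A_2 A_3)): 4×12 by 12×25 → 4×25, cost 4·12·25 = 1200; cumulative 6900. Total 6900.
Order ((A_1 A_2) A_3): (A_1 A_2): 4×12 by 12×19 → 4×19, cost 4·12·19 = 912; ((A_1 A_2) A_3): 4×19 by 19×25 → 4×25, cost 4·19·25 = 1900; cumulative 2812. Total 2812.
Minimum: 2812.

2812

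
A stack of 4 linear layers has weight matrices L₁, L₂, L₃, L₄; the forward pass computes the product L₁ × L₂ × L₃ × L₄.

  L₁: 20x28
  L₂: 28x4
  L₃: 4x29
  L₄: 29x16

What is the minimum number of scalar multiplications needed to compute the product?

Adjacent pairs: L₁L₂ = 20·28·4 = 2240; L₂L₃ = 28·4·29 = 3248; L₃L₄ = 4·29·16 = 1856.
Length 3: L₁..L₃: k=1: 0+3248+20·28·29=19488; k=2: 2240+0+20·4·29=4560 → min 4560 | L₂..L₄: k=2: 0+1856+28·4·16=3648; k=3: 3248+0+28·29·16=16240 → min 3648.
Length 4: L₁..L₄: k=1: 0+3648+20·28·16=12608; k=2: 2240+1856+20·4·16=5376; k=3: 4560+0+20·29·16=13840 → min 5376.
Optimal order: ((L₁ × L₂) × (L₃ × L₄)) with cost 5376.

5376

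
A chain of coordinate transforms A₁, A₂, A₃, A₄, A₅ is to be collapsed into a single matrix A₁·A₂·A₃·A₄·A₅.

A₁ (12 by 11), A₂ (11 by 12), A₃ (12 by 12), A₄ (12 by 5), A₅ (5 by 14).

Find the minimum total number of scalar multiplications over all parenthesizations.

Adjacent pairs: A₁A₂ = 12·11·12 = 1584; A₂A₃ = 11·12·12 = 1584; A₃A₄ = 12·12·5 = 720; A₄A₅ = 12·5·14 = 840.
Length 3: A₁..A₃: k=1: 0+1584+12·11·12=3168; k=2: 1584+0+12·12·12=3312 → min 3168 | A₂..A₄: k=2: 0+720+11·12·5=1380; k=3: 1584+0+11·12·5=2244 → min 1380 | A₃..A₅: k=3: 0+840+12·12·14=2856; k=4: 720+0+12·5·14=1560 → min 1560.
Length 4: A₁..A₄: k=1: 0+1380+12·11·5=2040; k=2: 1584+720+12·12·5=3024; k=3: 3168+0+12·12·5=3888 → min 2040 | A₂..A₅: k=2: 0+1560+11·12·14=3408; k=3: 1584+840+11·12·14=4272; k=4: 1380+0+11·5·14=2150 → min 2150.
Length 5: A₁..A₅: k=1: 0+2150+12·11·14=3998; k=2: 1584+1560+12·12·14=5160; k=3: 3168+840+12·12·14=6024; k=4: 2040+0+12·5·14=2880 → min 2880.
Optimal order: ((A₁·(A₂·(A₃·A₄)))·A₅) with cost 2880.

2880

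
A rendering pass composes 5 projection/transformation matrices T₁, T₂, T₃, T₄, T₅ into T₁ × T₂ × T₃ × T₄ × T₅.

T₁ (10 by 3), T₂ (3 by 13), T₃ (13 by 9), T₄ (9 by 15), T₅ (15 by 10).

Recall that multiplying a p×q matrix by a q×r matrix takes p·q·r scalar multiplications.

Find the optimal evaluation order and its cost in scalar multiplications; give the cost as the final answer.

1506

Adjacent pairs: T₁T₂ = 10·3·13 = 390; T₂T₃ = 3·13·9 = 351; T₃T₄ = 13·9·15 = 1755; T₄T₅ = 9·15·10 = 1350.
Length 3: T₁..T₃: k=1: 0+351+10·3·9=621; k=2: 390+0+10·13·9=1560 → min 621 | T₂..T₄: k=2: 0+1755+3·13·15=2340; k=3: 351+0+3·9·15=756 → min 756 | T₃..T₅: k=3: 0+1350+13·9·10=2520; k=4: 1755+0+13·15·10=3705 → min 2520.
Length 4: T₁..T₄: k=1: 0+756+10·3·15=1206; k=2: 390+1755+10·13·15=4095; k=3: 621+0+10·9·15=1971 → min 1206 | T₂..T₅: k=2: 0+2520+3·13·10=2910; k=3: 351+1350+3·9·10=1971; k=4: 756+0+3·15·10=1206 → min 1206.
Length 5: T₁..T₅: k=1: 0+1206+10·3·10=1506; k=2: 390+2520+10·13·10=4210; k=3: 621+1350+10·9·10=2871; k=4: 1206+0+10·15·10=2706 → min 1506.
Optimal parenthesization: (T₁ × (((T₂ × T₃) × T₄) × T₅)) with cost 1506.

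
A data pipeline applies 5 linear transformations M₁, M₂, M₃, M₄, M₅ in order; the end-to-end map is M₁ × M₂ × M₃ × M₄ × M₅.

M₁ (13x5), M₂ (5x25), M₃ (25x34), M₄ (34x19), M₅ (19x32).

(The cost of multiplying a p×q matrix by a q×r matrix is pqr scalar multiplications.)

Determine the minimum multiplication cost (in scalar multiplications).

12600

Adjacent pairs: M₁M₂ = 13·5·25 = 1625; M₂M₃ = 5·25·34 = 4250; M₃M₄ = 25·34·19 = 16150; M₄M₅ = 34·19·32 = 20672.
Length 3: M₁..M₃: k=1: 0+4250+13·5·34=6460; k=2: 1625+0+13·25·34=12675 → min 6460 | M₂..M₄: k=2: 0+16150+5·25·19=18525; k=3: 4250+0+5·34·19=7480 → min 7480 | M₃..M₅: k=3: 0+20672+25·34·32=47872; k=4: 16150+0+25·19·32=31350 → min 31350.
Length 4: M₁..M₄: k=1: 0+7480+13·5·19=8715; k=2: 1625+16150+13·25·19=23950; k=3: 6460+0+13·34·19=14858 → min 8715 | M₂..M₅: k=2: 0+31350+5·25·32=35350; k=3: 4250+20672+5·34·32=30362; k=4: 7480+0+5·19·32=10520 → min 10520.
Length 5: M₁..M₅: k=1: 0+10520+13·5·32=12600; k=2: 1625+31350+13·25·32=43375; k=3: 6460+20672+13·34·32=41276; k=4: 8715+0+13·19·32=16619 → min 12600.
Optimal order: (M₁ × (((M₂ × M₃) × M₄) × M₅)) with cost 12600.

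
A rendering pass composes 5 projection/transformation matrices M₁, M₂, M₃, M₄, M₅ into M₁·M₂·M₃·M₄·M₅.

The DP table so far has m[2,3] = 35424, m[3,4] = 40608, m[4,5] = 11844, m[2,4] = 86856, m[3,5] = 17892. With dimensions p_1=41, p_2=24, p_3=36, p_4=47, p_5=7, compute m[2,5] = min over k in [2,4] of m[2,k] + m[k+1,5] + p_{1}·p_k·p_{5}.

24780

m[2,5] = min over k∈[2,4] of m[2,k]+m[k+1,5]+p_{1}·p_k·p_{5}.
k=2: 0 + 17892 + 41·24·7 = 24780; k=3: 35424 + 11844 + 41·36·7 = 57600; k=4: 86856 + 0 + 41·47·7 = 100345.
Minimum: 24780 at k=2.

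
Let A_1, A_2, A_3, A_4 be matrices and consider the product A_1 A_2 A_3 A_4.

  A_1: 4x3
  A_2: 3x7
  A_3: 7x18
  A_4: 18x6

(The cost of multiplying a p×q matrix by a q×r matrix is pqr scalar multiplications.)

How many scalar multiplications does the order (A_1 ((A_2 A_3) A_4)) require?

774

(A_2 A_3): 3×7 by 7×18 → 3×18, cost 3·7·18 = 378
((A_2 A_3) A_4): 3×18 by 18×6 → 3×6, cost 3·18·6 = 324; cumulative 702
(A_1 ((A_2 A_3) A_4)): 4×3 by 3×6 → 4×6, cost 4·3·6 = 72; cumulative 774
Total: 774 scalar multiplications.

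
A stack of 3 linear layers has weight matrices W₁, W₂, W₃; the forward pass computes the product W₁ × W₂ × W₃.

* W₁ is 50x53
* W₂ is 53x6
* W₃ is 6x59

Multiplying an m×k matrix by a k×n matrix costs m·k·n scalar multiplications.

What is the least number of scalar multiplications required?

Order (W₁ × (W₂ × W₃)): (W₂ × W₃): 53×6 by 6×59 → 53×59, cost 53·6·59 = 18762; (W₁ × (W₂ × W₃)): 50×53 by 53×59 → 50×59, cost 50·53·59 = 156350; cumulative 175112. Total 175112.
Order ((W₁ × W₂) × W₃): (W₁ × W₂): 50×53 by 53×6 → 50×6, cost 50·53·6 = 15900; ((W₁ × W₂) × W₃): 50×6 by 6×59 → 50×59, cost 50·6·59 = 17700; cumulative 33600. Total 33600.
Minimum: 33600.

33600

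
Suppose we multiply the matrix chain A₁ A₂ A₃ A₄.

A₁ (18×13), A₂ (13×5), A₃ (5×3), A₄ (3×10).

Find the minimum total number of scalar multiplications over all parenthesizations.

1437

Adjacent pairs: A₁A₂ = 18·13·5 = 1170; A₂A₃ = 13·5·3 = 195; A₃A₄ = 5·3·10 = 150.
Length 3: A₁..A₃: k=1: 0+195+18·13·3=897; k=2: 1170+0+18·5·3=1440 → min 897 | A₂..A₄: k=2: 0+150+13·5·10=800; k=3: 195+0+13·3·10=585 → min 585.
Length 4: A₁..A₄: k=1: 0+585+18·13·10=2925; k=2: 1170+150+18·5·10=2220; k=3: 897+0+18·3·10=1437 → min 1437.
Optimal order: ((A₁ (A₂ A₃)) A₄) with cost 1437.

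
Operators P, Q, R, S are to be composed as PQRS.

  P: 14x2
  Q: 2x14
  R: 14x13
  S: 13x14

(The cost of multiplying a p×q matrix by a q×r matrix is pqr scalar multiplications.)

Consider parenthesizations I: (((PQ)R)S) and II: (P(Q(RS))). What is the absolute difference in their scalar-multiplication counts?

Order I = (((PQ)R)S): (PQ): 14×2 by 2×14 → 14×14, cost 14·2·14 = 392; ((PQ)R): 14×14 by 14×13 → 14×13, cost 14·14·13 = 2548; cumulative 2940; (((PQ)R)S): 14×13 by 13×14 → 14×14, cost 14·13·14 = 2548; cumulative 5488. Total 5488.
Order II = (P(Q(RS))): (RS): 14×13 by 13×14 → 14×14, cost 14·13·14 = 2548; (Q(RS)): 2×14 by 14×14 → 2×14, cost 2·14·14 = 392; cumulative 2940; (P(Q(RS))): 14×2 by 2×14 → 14×14, cost 14·2·14 = 392; cumulative 3332. Total 3332.
Difference: |5488 − 3332| = 2156.

2156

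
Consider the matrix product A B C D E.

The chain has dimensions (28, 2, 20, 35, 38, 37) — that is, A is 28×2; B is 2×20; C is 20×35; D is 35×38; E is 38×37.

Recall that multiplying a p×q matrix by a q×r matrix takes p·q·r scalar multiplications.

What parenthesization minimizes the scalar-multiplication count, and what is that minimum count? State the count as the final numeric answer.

Adjacent pairs: AB = 28·2·20 = 1120; BC = 2·20·35 = 1400; CD = 20·35·38 = 26600; DE = 35·38·37 = 49210.
Length 3: A..C: k=1: 0+1400+28·2·35=3360; k=2: 1120+0+28·20·35=20720 → min 3360 | B..D: k=2: 0+26600+2·20·38=28120; k=3: 1400+0+2·35·38=4060 → min 4060 | C..E: k=3: 0+49210+20·35·37=75110; k=4: 26600+0+20·38·37=54720 → min 54720.
Length 4: A..D: k=1: 0+4060+28·2·38=6188; k=2: 1120+26600+28·20·38=49000; k=3: 3360+0+28·35·38=40600 → min 6188 | B..E: k=2: 0+54720+2·20·37=56200; k=3: 1400+49210+2·35·37=53200; k=4: 4060+0+2·38·37=6872 → min 6872.
Length 5: A..E: k=1: 0+6872+28·2·37=8944; k=2: 1120+54720+28·20·37=76560; k=3: 3360+49210+28·35·37=88830; k=4: 6188+0+28·38·37=45556 → min 8944.
Optimal parenthesization: (A (((B C) D) E)) with cost 8944.

8944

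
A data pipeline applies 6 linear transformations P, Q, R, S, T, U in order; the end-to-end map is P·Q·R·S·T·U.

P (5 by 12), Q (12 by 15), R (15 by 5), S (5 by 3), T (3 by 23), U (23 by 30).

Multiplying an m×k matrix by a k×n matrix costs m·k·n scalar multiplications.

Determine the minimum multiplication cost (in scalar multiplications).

Adjacent pairs: PQ = 5·12·15 = 900; QR = 12·15·5 = 900; RS = 15·5·3 = 225; ST = 5·3·23 = 345; TU = 3·23·30 = 2070.
Length 3: P..R: k=1: 0+900+5·12·5=1200; k=2: 900+0+5·15·5=1275 → min 1200 | Q..S: k=2: 0+225+12·15·3=765; k=3: 900+0+12·5·3=1080 → min 765 | R..T: k=3: 0+345+15·5·23=2070; k=4: 225+0+15·3·23=1260 → min 1260 | S..U: k=4: 0+2070+5·3·30=2520; k=5: 345+0+5·23·30=3795 → min 2520.
Length 4: P..S: k=1: 0+765+5·12·3=945; k=2: 900+225+5·15·3=1350; k=3: 1200+0+5·5·3=1275 → min 945 | Q..T: k=2: 0+1260+12·15·23=5400; k=3: 900+345+12·5·23=2625; k=4: 765+0+12·3·23=1593 → min 1593 | R..U: k=3: 0+2520+15·5·30=4770; k=4: 225+2070+15·3·30=3645; k=5: 1260+0+15·23·30=11610 → min 3645.
Length 5: P..T: k=1: 0+1593+5·12·23=2973; k=2: 900+1260+5·15·23=3885; k=3: 1200+345+5·5·23=2120; k=4: 945+0+5·3·23=1290 → min 1290 | Q..U: k=2: 0+3645+12·15·30=9045; k=3: 900+2520+12·5·30=5220; k=4: 765+2070+12·3·30=3915; k=5: 1593+0+12·23·30=9873 → min 3915.
Length 6: P..U: k=1: 0+3915+5·12·30=5715; k=2: 900+3645+5·15·30=6795; k=3: 1200+2520+5·5·30=4470; k=4: 945+2070+5·3·30=3465; k=5: 1290+0+5·23·30=4740 → min 3465.
Optimal order: ((P·(Q·(R·S)))·(T·U)) with cost 3465.

3465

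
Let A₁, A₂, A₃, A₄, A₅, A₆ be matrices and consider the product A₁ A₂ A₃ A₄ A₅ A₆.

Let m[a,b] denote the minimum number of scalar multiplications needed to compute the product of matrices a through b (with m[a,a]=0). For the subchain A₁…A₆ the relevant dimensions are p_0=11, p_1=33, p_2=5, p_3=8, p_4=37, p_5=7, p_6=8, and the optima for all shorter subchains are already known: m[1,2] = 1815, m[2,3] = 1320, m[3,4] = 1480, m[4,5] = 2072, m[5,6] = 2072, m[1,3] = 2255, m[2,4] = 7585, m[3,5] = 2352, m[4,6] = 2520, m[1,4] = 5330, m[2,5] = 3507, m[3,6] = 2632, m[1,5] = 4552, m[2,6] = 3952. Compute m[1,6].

4887

m[1,6] = min over k∈[1,5] of m[1,k]+m[k+1,6]+p_{0}·p_k·p_{6}.
k=1: 0 + 3952 + 11·33·8 = 6856; k=2: 1815 + 2632 + 11·5·8 = 4887; k=3: 2255 + 2520 + 11·8·8 = 5479; k=4: 5330 + 2072 + 11·37·8 = 10658; k=5: 4552 + 0 + 11·7·8 = 5168.
Minimum: 4887 at k=2.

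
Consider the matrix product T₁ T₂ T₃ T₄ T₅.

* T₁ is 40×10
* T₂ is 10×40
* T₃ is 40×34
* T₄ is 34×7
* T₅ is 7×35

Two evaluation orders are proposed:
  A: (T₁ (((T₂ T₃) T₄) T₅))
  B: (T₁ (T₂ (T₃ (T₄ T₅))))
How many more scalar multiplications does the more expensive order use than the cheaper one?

51500

Order A = (T₁ (((T₂ T₃) T₄) T₅)): (T₂ T₃): 10×40 by 40×34 → 10×34, cost 10·40·34 = 13600; ((T₂ T₃) T₄): 10×34 by 34×7 → 10×7, cost 10·34·7 = 2380; cumulative 15980; (((T₂ T₃) T₄) T₅): 10×7 by 7×35 → 10×35, cost 10·7·35 = 2450; cumulative 18430; (T₁ (((T₂ T₃) T₄) T₅)): 40×10 by 10×35 → 40×35, cost 40·10·35 = 14000; cumulative 32430. Total 32430.
Order B = (T₁ (T₂ (T₃ (T₄ T₅)))): (T₄ T₅): 34×7 by 7×35 → 34×35, cost 34·7·35 = 8330; (T₃ (T₄ T₅)): 40×34 by 34×35 → 40×35, cost 40·34·35 = 47600; cumulative 55930; (T₂ (T₃ (T₄ T₅))): 10×40 by 40×35 → 10×35, cost 10·40·35 = 14000; cumulative 69930; (T₁ (T₂ (T₃ (T₄ T₅)))): 40×10 by 10×35 → 40×35, cost 40·10·35 = 14000; cumulative 83930. Total 83930.
Difference: |32430 − 83930| = 51500.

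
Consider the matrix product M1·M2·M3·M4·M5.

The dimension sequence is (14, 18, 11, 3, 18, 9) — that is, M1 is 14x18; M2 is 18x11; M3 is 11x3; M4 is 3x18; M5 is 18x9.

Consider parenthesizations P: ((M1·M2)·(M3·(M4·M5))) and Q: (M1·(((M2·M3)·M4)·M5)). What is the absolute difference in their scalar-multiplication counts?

1809

Order P = ((M1·M2)·(M3·(M4·M5))): (M1·M2): 14×18 by 18×11 → 14×11, cost 14·18·11 = 2772; (M4·M5): 3×18 by 18×9 → 3×9, cost 3·18·9 = 486; (M3·(M4·M5)): 11×3 by 3×9 → 11×9, cost 11·3·9 = 297; cumulative 783; ((M1·M2)·(M3·(M4·M5))): 14×11 by 11×9 → 14×9, cost 14·11·9 = 1386; cumulative 4941. Total 4941.
Order Q = (M1·(((M2·M3)·M4)·M5)): (M2·M3): 18×11 by 11×3 → 18×3, cost 18·11·3 = 594; ((M2·M3)·M4): 18×3 by 3×18 → 18×18, cost 18·3·18 = 972; cumulative 1566; (((M2·M3)·M4)·M5): 18×18 by 18×9 → 18×9, cost 18·18·9 = 2916; cumulative 4482; (M1·(((M2·M3)·M4)·M5)): 14×18 by 18×9 → 14×9, cost 14·18·9 = 2268; cumulative 6750. Total 6750.
Difference: |4941 − 6750| = 1809.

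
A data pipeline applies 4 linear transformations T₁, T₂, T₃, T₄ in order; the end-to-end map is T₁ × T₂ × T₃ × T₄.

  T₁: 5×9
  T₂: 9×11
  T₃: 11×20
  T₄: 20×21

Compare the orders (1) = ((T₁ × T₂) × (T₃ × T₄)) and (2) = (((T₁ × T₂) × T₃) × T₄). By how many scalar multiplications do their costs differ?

Order (1) = ((T₁ × T₂) × (T₃ × T₄)): (T₁ × T₂): 5×9 by 9×11 → 5×11, cost 5·9·11 = 495; (T₃ × T₄): 11×20 by 20×21 → 11×21, cost 11·20·21 = 4620; ((T₁ × T₂) × (T₃ × T₄)): 5×11 by 11×21 → 5×21, cost 5·11·21 = 1155; cumulative 6270. Total 6270.
Order (2) = (((T₁ × T₂) × T₃) × T₄): (T₁ × T₂): 5×9 by 9×11 → 5×11, cost 5·9·11 = 495; ((T₁ × T₂) × T₃): 5×11 by 11×20 → 5×20, cost 5·11·20 = 1100; cumulative 1595; (((T₁ × T₂) × T₃) × T₄): 5×20 by 20×21 → 5×21, cost 5·20·21 = 2100; cumulative 3695. Total 3695.
Difference: |6270 − 3695| = 2575.

2575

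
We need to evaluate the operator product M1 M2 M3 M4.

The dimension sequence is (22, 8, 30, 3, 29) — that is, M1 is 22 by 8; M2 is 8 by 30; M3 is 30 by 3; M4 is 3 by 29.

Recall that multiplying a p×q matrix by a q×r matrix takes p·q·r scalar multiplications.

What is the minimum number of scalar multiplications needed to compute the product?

3162

Adjacent pairs: M1M2 = 22·8·30 = 5280; M2M3 = 8·30·3 = 720; M3M4 = 30·3·29 = 2610.
Length 3: M1..M3: k=1: 0+720+22·8·3=1248; k=2: 5280+0+22·30·3=7260 → min 1248 | M2..M4: k=2: 0+2610+8·30·29=9570; k=3: 720+0+8·3·29=1416 → min 1416.
Length 4: M1..M4: k=1: 0+1416+22·8·29=6520; k=2: 5280+2610+22·30·29=27030; k=3: 1248+0+22·3·29=3162 → min 3162.
Optimal order: ((M1 (M2 M3)) M4) with cost 3162.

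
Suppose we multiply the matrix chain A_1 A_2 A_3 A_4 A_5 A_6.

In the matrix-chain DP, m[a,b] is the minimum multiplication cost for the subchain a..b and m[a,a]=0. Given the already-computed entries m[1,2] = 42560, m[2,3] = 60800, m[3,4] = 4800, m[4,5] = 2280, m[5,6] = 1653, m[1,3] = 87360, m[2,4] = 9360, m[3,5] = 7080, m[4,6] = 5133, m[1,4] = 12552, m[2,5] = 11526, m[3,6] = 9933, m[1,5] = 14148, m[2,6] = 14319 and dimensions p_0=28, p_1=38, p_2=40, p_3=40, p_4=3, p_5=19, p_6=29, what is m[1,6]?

16641

m[1,6] = min over k∈[1,5] of m[1,k]+m[k+1,6]+p_{0}·p_k·p_{6}.
k=1: 0 + 14319 + 28·38·29 = 45175; k=2: 42560 + 9933 + 28·40·29 = 84973; k=3: 87360 + 5133 + 28·40·29 = 124973; k=4: 12552 + 1653 + 28·3·29 = 16641; k=5: 14148 + 0 + 28·19·29 = 29576.
Minimum: 16641 at k=4.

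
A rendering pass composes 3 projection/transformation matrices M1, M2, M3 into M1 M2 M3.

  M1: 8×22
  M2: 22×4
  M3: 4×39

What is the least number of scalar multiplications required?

1952

Order (M1 (M2 M3)): (M2 M3): 22×4 by 4×39 → 22×39, cost 22·4·39 = 3432; (M1 (M2 M3)): 8×22 by 22×39 → 8×39, cost 8·22·39 = 6864; cumulative 10296. Total 10296.
Order ((M1 M2) M3): (M1 M2): 8×22 by 22×4 → 8×4, cost 8·22·4 = 704; ((M1 M2) M3): 8×4 by 4×39 → 8×39, cost 8·4·39 = 1248; cumulative 1952. Total 1952.
Minimum: 1952.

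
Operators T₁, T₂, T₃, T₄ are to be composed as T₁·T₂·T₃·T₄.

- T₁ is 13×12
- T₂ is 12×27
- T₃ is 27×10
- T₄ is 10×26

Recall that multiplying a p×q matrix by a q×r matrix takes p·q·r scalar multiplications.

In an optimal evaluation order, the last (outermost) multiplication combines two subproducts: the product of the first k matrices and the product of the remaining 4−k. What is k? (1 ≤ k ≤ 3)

3

Adjacent pairs: T₁T₂ = 13·12·27 = 4212; T₂T₃ = 12·27·10 = 3240; T₃T₄ = 27·10·26 = 7020.
Length 3: T₁..T₃: k=1: 0+3240+13·12·10=4800; k=2: 4212+0+13·27·10=7722 → min 4800 | T₂..T₄: k=2: 0+7020+12·27·26=15444; k=3: 3240+0+12·10·26=6360 → min 6360.
Top-level splits: k=1: (T₁..T₁)·(T₂..T₄) → 0+6360+13·12·26 = 10416; k=2: (T₁..T₂)·(T₃..T₄) → 4212+7020+13·27·26 = 20358; k=3: (T₁..T₃)·(T₄..T₄) → 4800+0+13·10·26 = 8180.
Best split is after T₃, i.e. k = 3.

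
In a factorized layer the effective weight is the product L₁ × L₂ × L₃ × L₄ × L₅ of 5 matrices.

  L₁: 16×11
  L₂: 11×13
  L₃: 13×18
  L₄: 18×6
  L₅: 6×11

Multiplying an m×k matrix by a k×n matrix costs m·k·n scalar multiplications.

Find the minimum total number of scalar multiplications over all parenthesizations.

4374

Adjacent pairs: L₁L₂ = 16·11·13 = 2288; L₂L₃ = 11·13·18 = 2574; L₃L₄ = 13·18·6 = 1404; L₄L₅ = 18·6·11 = 1188.
Length 3: L₁..L₃: k=1: 0+2574+16·11·18=5742; k=2: 2288+0+16·13·18=6032 → min 5742 | L₂..L₄: k=2: 0+1404+11·13·6=2262; k=3: 2574+0+11·18·6=3762 → min 2262 | L₃..L₅: k=3: 0+1188+13·18·11=3762; k=4: 1404+0+13·6·11=2262 → min 2262.
Length 4: L₁..L₄: k=1: 0+2262+16·11·6=3318; k=2: 2288+1404+16·13·6=4940; k=3: 5742+0+16·18·6=7470 → min 3318 | L₂..L₅: k=2: 0+2262+11·13·11=3835; k=3: 2574+1188+11·18·11=5940; k=4: 2262+0+11·6·11=2988 → min 2988.
Length 5: L₁..L₅: k=1: 0+2988+16·11·11=4924; k=2: 2288+2262+16·13·11=6838; k=3: 5742+1188+16·18·11=10098; k=4: 3318+0+16·6·11=4374 → min 4374.
Optimal order: ((L₁ × (L₂ × (L₃ × L₄))) × L₅) with cost 4374.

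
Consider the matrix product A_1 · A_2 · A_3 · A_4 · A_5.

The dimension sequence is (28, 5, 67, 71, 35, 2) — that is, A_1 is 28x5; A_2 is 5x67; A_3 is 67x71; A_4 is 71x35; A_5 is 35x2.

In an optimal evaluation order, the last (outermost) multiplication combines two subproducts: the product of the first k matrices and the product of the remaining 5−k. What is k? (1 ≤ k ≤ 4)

Adjacent pairs: A_1A_2 = 28·5·67 = 9380; A_2A_3 = 5·67·71 = 23785; A_3A_4 = 67·71·35 = 166495; A_4A_5 = 71·35·2 = 4970.
Length 3: A_1..A_3: k=1: 0+23785+28·5·71=33725; k=2: 9380+0+28·67·71=142576 → min 33725 | A_2..A_4: k=2: 0+166495+5·67·35=178220; k=3: 23785+0+5·71·35=36210 → min 36210 | A_3..A_5: k=3: 0+4970+67·71·2=14484; k=4: 166495+0+67·35·2=171185 → min 14484.
Length 4: A_1..A_4: k=1: 0+36210+28·5·35=41110; k=2: 9380+166495+28·67·35=241535; k=3: 33725+0+28·71·35=103305 → min 41110 | A_2..A_5: k=2: 0+14484+5·67·2=15154; k=3: 23785+4970+5·71·2=29465; k=4: 36210+0+5·35·2=36560 → min 15154.
Top-level splits: k=1: (A_1..A_1)·(A_2..A_5) → 0+15154+28·5·2 = 15434; k=2: (A_1..A_2)·(A_3..A_5) → 9380+14484+28·67·2 = 27616; k=3: (A_1..A_3)·(A_4..A_5) → 33725+4970+28·71·2 = 42671; k=4: (A_1..A_4)·(A_5..A_5) → 41110+0+28·35·2 = 43070.
Best split is after A_1, i.e. k = 1.

1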